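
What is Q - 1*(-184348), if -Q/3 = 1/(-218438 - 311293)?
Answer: 32551616797/176577 ≈ 1.8435e+5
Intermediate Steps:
Q = 1/176577 (Q = -3/(-218438 - 311293) = -3/(-529731) = -3*(-1/529731) = 1/176577 ≈ 5.6632e-6)
Q - 1*(-184348) = 1/176577 - 1*(-184348) = 1/176577 + 184348 = 32551616797/176577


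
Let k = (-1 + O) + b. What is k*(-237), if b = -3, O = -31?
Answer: 8295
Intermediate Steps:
k = -35 (k = (-1 - 31) - 3 = -32 - 3 = -35)
k*(-237) = -35*(-237) = 8295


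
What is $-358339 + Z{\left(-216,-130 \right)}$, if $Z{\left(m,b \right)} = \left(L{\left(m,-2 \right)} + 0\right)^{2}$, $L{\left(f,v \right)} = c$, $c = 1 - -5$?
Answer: $-358303$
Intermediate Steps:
$c = 6$ ($c = 1 + 5 = 6$)
$L{\left(f,v \right)} = 6$
$Z{\left(m,b \right)} = 36$ ($Z{\left(m,b \right)} = \left(6 + 0\right)^{2} = 6^{2} = 36$)
$-358339 + Z{\left(-216,-130 \right)} = -358339 + 36 = -358303$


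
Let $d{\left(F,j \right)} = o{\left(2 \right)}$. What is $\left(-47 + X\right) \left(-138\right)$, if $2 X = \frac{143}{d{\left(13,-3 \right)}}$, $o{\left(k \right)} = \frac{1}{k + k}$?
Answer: $-32982$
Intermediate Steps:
$o{\left(k \right)} = \frac{1}{2 k}$
$d{\left(F,j \right)} = \frac{1}{4}$ ($d{\left(F,j \right)} = \frac{1}{2 \cdot 2} = \frac{1}{2} \cdot \frac{1}{2} = \frac{1}{4}$)
$X = 286$ ($X = \frac{143 \frac{1}{\frac{1}{4}}}{2} = \frac{143 \cdot 4}{2} = \frac{1}{2} \cdot 572 = 286$)
$\left(-47 + X\right) \left(-138\right) = \left(-47 + 286\right) \left(-138\right) = 239 \left(-138\right) = -32982$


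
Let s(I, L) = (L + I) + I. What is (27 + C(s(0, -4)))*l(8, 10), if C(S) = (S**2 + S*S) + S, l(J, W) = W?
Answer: 550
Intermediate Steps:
s(I, L) = L + 2*I (s(I, L) = (I + L) + I = L + 2*I)
C(S) = S + 2*S**2 (C(S) = (S**2 + S**2) + S = 2*S**2 + S = S + 2*S**2)
(27 + C(s(0, -4)))*l(8, 10) = (27 + (-4 + 2*0)*(1 + 2*(-4 + 2*0)))*10 = (27 + (-4 + 0)*(1 + 2*(-4 + 0)))*10 = (27 - 4*(1 + 2*(-4)))*10 = (27 - 4*(1 - 8))*10 = (27 - 4*(-7))*10 = (27 + 28)*10 = 55*10 = 550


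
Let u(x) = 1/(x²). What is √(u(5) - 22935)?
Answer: I*√573374/5 ≈ 151.44*I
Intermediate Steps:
u(x) = x⁻²
√(u(5) - 22935) = √(5⁻² - 22935) = √(1/25 - 22935) = √(-573374/25) = I*√573374/5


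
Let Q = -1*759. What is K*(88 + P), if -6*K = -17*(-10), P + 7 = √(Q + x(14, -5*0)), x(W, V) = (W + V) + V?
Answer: -2295 - 85*I*√745/3 ≈ -2295.0 - 773.35*I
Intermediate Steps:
x(W, V) = W + 2*V (x(W, V) = (V + W) + V = W + 2*V)
Q = -759
P = -7 + I*√745 (P = -7 + √(-759 + (14 + 2*(-5*0))) = -7 + √(-759 + (14 + 2*0)) = -7 + √(-759 + (14 + 0)) = -7 + √(-759 + 14) = -7 + √(-745) = -7 + I*√745 ≈ -7.0 + 27.295*I)
K = -85/3 (K = -(-17)*(-10)/6 = -⅙*170 = -85/3 ≈ -28.333)
K*(88 + P) = -85*(88 + (-7 + I*√745))/3 = -85*(81 + I*√745)/3 = -2295 - 85*I*√745/3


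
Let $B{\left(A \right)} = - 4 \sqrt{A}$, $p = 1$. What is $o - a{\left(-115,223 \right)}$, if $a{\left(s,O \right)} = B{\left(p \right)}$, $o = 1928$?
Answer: $1932$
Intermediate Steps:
$a{\left(s,O \right)} = -4$ ($a{\left(s,O \right)} = - 4 \sqrt{1} = \left(-4\right) 1 = -4$)
$o - a{\left(-115,223 \right)} = 1928 - -4 = 1928 + 4 = 1932$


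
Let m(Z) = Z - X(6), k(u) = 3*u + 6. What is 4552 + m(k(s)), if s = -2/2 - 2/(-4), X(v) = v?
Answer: 9101/2 ≈ 4550.5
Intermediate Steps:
s = -1/2 (s = -2*1/2 - 2*(-1/4) = -1 + 1/2 = -1/2 ≈ -0.50000)
k(u) = 6 + 3*u
m(Z) = -6 + Z (m(Z) = Z - 1*6 = Z - 6 = -6 + Z)
4552 + m(k(s)) = 4552 + (-6 + (6 + 3*(-1/2))) = 4552 + (-6 + (6 - 3/2)) = 4552 + (-6 + 9/2) = 4552 - 3/2 = 9101/2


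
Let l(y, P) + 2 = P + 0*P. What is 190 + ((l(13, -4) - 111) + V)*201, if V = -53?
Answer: -33980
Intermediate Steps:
l(y, P) = -2 + P (l(y, P) = -2 + (P + 0*P) = -2 + (P + 0) = -2 + P)
190 + ((l(13, -4) - 111) + V)*201 = 190 + (((-2 - 4) - 111) - 53)*201 = 190 + ((-6 - 111) - 53)*201 = 190 + (-117 - 53)*201 = 190 - 170*201 = 190 - 34170 = -33980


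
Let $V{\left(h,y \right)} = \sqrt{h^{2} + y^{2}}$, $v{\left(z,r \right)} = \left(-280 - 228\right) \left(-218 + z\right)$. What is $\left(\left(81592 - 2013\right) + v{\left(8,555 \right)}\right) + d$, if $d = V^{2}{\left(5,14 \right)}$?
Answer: $186480$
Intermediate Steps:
$v{\left(z,r \right)} = 110744 - 508 z$ ($v{\left(z,r \right)} = - 508 \left(-218 + z\right) = 110744 - 508 z$)
$d = 221$ ($d = \left(\sqrt{5^{2} + 14^{2}}\right)^{2} = \left(\sqrt{25 + 196}\right)^{2} = \left(\sqrt{221}\right)^{2} = 221$)
$\left(\left(81592 - 2013\right) + v{\left(8,555 \right)}\right) + d = \left(\left(81592 - 2013\right) + \left(110744 - 4064\right)\right) + 221 = \left(79579 + \left(110744 - 4064\right)\right) + 221 = \left(79579 + 106680\right) + 221 = 186259 + 221 = 186480$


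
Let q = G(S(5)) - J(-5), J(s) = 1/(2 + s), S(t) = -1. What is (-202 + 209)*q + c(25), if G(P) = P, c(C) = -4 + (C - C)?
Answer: -26/3 ≈ -8.6667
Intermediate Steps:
c(C) = -4 (c(C) = -4 + 0 = -4)
q = -⅔ (q = -1 - 1/(2 - 5) = -1 - 1/(-3) = -1 - 1*(-⅓) = -1 + ⅓ = -⅔ ≈ -0.66667)
(-202 + 209)*q + c(25) = (-202 + 209)*(-⅔) - 4 = 7*(-⅔) - 4 = -14/3 - 4 = -26/3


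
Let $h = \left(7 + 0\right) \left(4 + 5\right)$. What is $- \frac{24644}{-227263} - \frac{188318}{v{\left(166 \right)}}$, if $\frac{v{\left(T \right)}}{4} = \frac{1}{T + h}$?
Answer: $- \frac{4900338161805}{454526} \approx -1.0781 \cdot 10^{7}$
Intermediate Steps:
$h = 63$ ($h = 7 \cdot 9 = 63$)
$v{\left(T \right)} = \frac{4}{63 + T}$ ($v{\left(T \right)} = \frac{4}{T + 63} = \frac{4}{63 + T}$)
$- \frac{24644}{-227263} - \frac{188318}{v{\left(166 \right)}} = - \frac{24644}{-227263} - \frac{188318}{4 \frac{1}{63 + 166}} = \left(-24644\right) \left(- \frac{1}{227263}\right) - \frac{188318}{4 \cdot \frac{1}{229}} = \frac{24644}{227263} - \frac{188318}{4 \cdot \frac{1}{229}} = \frac{24644}{227263} - \frac{188318}{\frac{4}{229}} = \frac{24644}{227263} - \frac{21562411}{2} = - \frac{4900338161805}{454526}$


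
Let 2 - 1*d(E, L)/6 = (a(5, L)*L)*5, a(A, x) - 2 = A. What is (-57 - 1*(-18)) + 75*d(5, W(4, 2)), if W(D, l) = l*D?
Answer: -125139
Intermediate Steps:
W(D, l) = D*l
a(A, x) = 2 + A
d(E, L) = 12 - 210*L (d(E, L) = 12 - 6*(2 + 5)*L*5 = 12 - 6*7*L*5 = 12 - 210*L)
(-57 - 1*(-18)) + 75*d(5, W(4, 2)) = (-57 - 1*(-18)) + 75*(12 - 840*2) = (-57 + 18) + 75*(12 - 210*8) = -39 + 75*(12 - 1680) = -39 + 75*(-1668) = -39 - 125100 = -125139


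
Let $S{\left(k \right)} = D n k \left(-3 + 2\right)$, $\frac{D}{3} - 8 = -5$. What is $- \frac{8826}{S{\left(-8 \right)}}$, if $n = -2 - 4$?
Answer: $\frac{1471}{72} \approx 20.431$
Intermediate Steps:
$D = 9$ ($D = 24 + 3 \left(-5\right) = 24 - 15 = 9$)
$n = -6$ ($n = -2 - 4 = -6$)
$S{\left(k \right)} = 54 k$ ($S{\left(k \right)} = 9 \left(-6\right) k \left(-3 + 2\right) = - 54 k \left(-1\right) = - 54 \left(- k\right) = 54 k$)
$- \frac{8826}{S{\left(-8 \right)}} = - \frac{8826}{54 \left(-8\right)} = - \frac{8826}{-432} = \left(-8826\right) \left(- \frac{1}{432}\right) = \frac{1471}{72}$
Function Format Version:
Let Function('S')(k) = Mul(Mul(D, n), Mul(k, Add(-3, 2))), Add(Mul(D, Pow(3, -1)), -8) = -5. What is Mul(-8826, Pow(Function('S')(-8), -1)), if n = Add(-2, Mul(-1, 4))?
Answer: Rational(1471, 72) ≈ 20.431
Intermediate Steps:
D = 9 (D = Add(24, Mul(3, -5)) = Add(24, -15) = 9)
n = -6 (n = Add(-2, -4) = -6)
Function('S')(k) = Mul(54, k) (Function('S')(k) = Mul(Mul(9, -6), Mul(k, Add(-3, 2))) = Mul(-54, Mul(k, -1)) = Mul(-54, Mul(-1, k)) = Mul(54, k))
Mul(-8826, Pow(Function('S')(-8), -1)) = Mul(-8826, Pow(Mul(54, -8), -1)) = Mul(-8826, Pow(-432, -1)) = Mul(-8826, Rational(-1, 432)) = Rational(1471, 72)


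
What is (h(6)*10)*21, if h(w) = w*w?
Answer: 7560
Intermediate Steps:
h(w) = w**2
(h(6)*10)*21 = (6**2*10)*21 = (36*10)*21 = 360*21 = 7560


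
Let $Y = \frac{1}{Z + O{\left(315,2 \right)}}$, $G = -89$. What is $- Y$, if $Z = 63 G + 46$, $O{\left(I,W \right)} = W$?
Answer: $\frac{1}{5559} \approx 0.00017989$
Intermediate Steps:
$Z = -5561$ ($Z = 63 \left(-89\right) + 46 = -5607 + 46 = -5561$)
$Y = - \frac{1}{5559}$ ($Y = \frac{1}{-5561 + 2} = \frac{1}{-5559} = - \frac{1}{5559} \approx -0.00017989$)
$- Y = \left(-1\right) \left(- \frac{1}{5559}\right) = \frac{1}{5559}$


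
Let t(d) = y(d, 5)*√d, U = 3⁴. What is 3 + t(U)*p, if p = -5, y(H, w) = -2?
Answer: 93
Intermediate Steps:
U = 81
t(d) = -2*√d
3 + t(U)*p = 3 - 2*√81*(-5) = 3 - 2*9*(-5) = 3 - 18*(-5) = 3 + 90 = 93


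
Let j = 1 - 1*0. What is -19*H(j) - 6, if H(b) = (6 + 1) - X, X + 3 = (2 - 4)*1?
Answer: -234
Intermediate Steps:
X = -5 (X = -3 + (2 - 4)*1 = -3 - 2*1 = -3 - 2 = -5)
j = 1 (j = 1 + 0 = 1)
H(b) = 12 (H(b) = (6 + 1) - 1*(-5) = 7 + 5 = 12)
-19*H(j) - 6 = -19*12 - 6 = -228 - 6 = -234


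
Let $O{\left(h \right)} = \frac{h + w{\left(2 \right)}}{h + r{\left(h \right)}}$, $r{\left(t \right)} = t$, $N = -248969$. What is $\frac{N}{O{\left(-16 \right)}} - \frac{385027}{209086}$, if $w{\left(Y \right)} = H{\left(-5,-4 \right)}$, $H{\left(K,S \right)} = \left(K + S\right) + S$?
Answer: $- \frac{1665801000471}{6063494} \approx -2.7473 \cdot 10^{5}$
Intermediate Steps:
$H{\left(K,S \right)} = K + 2 S$
$w{\left(Y \right)} = -13$ ($w{\left(Y \right)} = -5 + 2 \left(-4\right) = -5 - 8 = -13$)
$O{\left(h \right)} = \frac{-13 + h}{2 h}$ ($O{\left(h \right)} = \frac{h - 13}{h + h} = \frac{-13 + h}{2 h}$)
$\frac{N}{O{\left(-16 \right)}} - \frac{385027}{209086} = - \frac{248969}{\frac{1}{2} \frac{1}{-16} \left(-13 - 16\right)} - \frac{385027}{209086} = - \frac{248969}{\frac{1}{2} \left(- \frac{1}{16}\right) \left(-29\right)} - \frac{385027}{209086} = - \frac{248969}{\frac{29}{32}} - \frac{385027}{209086} = \left(-248969\right) \frac{32}{29} - \frac{385027}{209086} = - \frac{7967008}{29} - \frac{385027}{209086} = - \frac{1665801000471}{6063494}$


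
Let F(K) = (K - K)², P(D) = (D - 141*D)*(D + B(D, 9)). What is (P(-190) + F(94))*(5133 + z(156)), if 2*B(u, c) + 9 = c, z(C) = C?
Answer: -26730606000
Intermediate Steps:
B(u, c) = -9/2 + c/2
P(D) = -140*D² (P(D) = (D - 141*D)*(D + (-9/2 + (½)*9)) = (-140*D)*(D + (-9/2 + 9/2)) = (-140*D)*(D + 0) = (-140*D)*D = -140*D²)
F(K) = 0 (F(K) = 0² = 0)
(P(-190) + F(94))*(5133 + z(156)) = (-140*(-190)² + 0)*(5133 + 156) = (-140*36100 + 0)*5289 = (-5054000 + 0)*5289 = -5054000*5289 = -26730606000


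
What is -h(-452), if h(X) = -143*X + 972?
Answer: -65608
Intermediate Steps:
h(X) = 972 - 143*X
-h(-452) = -(972 - 143*(-452)) = -(972 + 64636) = -1*65608 = -65608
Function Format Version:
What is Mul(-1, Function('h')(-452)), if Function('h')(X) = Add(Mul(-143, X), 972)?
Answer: -65608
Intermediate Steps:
Function('h')(X) = Add(972, Mul(-143, X))
Mul(-1, Function('h')(-452)) = Mul(-1, Add(972, Mul(-143, -452))) = Mul(-1, Add(972, 64636)) = Mul(-1, 65608) = -65608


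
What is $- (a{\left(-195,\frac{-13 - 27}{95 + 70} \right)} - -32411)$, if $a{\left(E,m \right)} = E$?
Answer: $-32216$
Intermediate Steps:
$- (a{\left(-195,\frac{-13 - 27}{95 + 70} \right)} - -32411) = - (-195 - -32411) = - (-195 + 32411) = \left(-1\right) 32216 = -32216$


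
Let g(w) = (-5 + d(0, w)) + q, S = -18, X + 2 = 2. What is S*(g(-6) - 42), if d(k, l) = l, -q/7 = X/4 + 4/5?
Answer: 5274/5 ≈ 1054.8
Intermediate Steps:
X = 0 (X = -2 + 2 = 0)
q = -28/5 (q = -7*(0/4 + 4/5) = -7*(0*(¼) + 4*(⅕)) = -7*(0 + ⅘) = -7*⅘ = -28/5 ≈ -5.6000)
g(w) = -53/5 + w (g(w) = (-5 + w) - 28/5 = -53/5 + w)
S*(g(-6) - 42) = -18*((-53/5 - 6) - 42) = -18*(-83/5 - 42) = -18*(-293/5) = 5274/5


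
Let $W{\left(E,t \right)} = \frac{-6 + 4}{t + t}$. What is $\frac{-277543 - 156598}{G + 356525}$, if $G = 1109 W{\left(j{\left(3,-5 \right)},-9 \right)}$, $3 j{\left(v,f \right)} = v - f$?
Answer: $- \frac{3907269}{3209834} \approx -1.2173$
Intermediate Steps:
$j{\left(v,f \right)} = - \frac{f}{3} + \frac{v}{3}$ ($j{\left(v,f \right)} = \frac{v - f}{3} = - \frac{f}{3} + \frac{v}{3}$)
$W{\left(E,t \right)} = - \frac{1}{t}$ ($W{\left(E,t \right)} = - \frac{2}{2 t} = - 2 \frac{1}{2 t} = - \frac{1}{t}$)
$G = \frac{1109}{9}$ ($G = 1109 \left(- \frac{1}{-9}\right) = 1109 \left(\left(-1\right) \left(- \frac{1}{9}\right)\right) = 1109 \cdot \frac{1}{9} = \frac{1109}{9} \approx 123.22$)
$\frac{-277543 - 156598}{G + 356525} = \frac{-277543 - 156598}{\frac{1109}{9} + 356525} = - \frac{434141}{\frac{3209834}{9}} = \left(-434141\right) \frac{9}{3209834} = - \frac{3907269}{3209834}$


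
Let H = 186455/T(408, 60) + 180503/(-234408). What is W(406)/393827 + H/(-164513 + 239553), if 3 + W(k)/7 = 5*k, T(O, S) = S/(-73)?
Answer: -197073786192235/65975310515968 ≈ -2.9871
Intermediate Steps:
T(O, S) = -S/73 (T(O, S) = S*(-1/73) = -S/73)
W(k) = -21 + 35*k (W(k) = -21 + 7*(5*k) = -21 + 35*k)
H = -17725491755/78136 (H = 186455/((-1/73*60)) + 180503/(-234408) = 186455/(-60/73) + 180503*(-1/234408) = 186455*(-73/60) - 180503/234408 = -2722243/12 - 180503/234408 = -17725491755/78136 ≈ -2.2685e+5)
W(406)/393827 + H/(-164513 + 239553) = (-21 + 35*406)/393827 - 17725491755/(78136*(-164513 + 239553)) = (-21 + 14210)*(1/393827) - 17725491755/78136/75040 = 14189*(1/393827) - 17725491755/78136*1/75040 = 2027/56261 - 3545098351/1172665088 = -197073786192235/65975310515968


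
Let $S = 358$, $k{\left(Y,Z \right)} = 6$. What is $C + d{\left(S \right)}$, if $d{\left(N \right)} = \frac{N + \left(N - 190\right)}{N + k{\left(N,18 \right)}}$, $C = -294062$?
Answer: $- \frac{53519021}{182} \approx -2.9406 \cdot 10^{5}$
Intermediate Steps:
$d{\left(N \right)} = \frac{-190 + 2 N}{6 + N}$ ($d{\left(N \right)} = \frac{N + \left(N - 190\right)}{N + 6} = \frac{N + \left(N - 190\right)}{6 + N} = \frac{N + \left(-190 + N\right)}{6 + N} = \frac{-190 + 2 N}{6 + N}$)
$C + d{\left(S \right)} = -294062 + \frac{2 \left(-95 + 358\right)}{6 + 358} = -294062 + 2 \cdot \frac{1}{364} \cdot 263 = -294062 + \frac{263}{182} = - \frac{53519021}{182}$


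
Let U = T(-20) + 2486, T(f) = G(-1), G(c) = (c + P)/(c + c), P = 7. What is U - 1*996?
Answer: 1487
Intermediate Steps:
G(c) = (7 + c)/(2*c) (G(c) = (c + 7)/(c + c) = (7 + c)/((2*c)) = (7 + c)*(1/(2*c)) = (7 + c)/(2*c))
T(f) = -3 (T(f) = (½)*(7 - 1)/(-1) = (½)*(-1)*6 = -3)
U = 2483 (U = -3 + 2486 = 2483)
U - 1*996 = 2483 - 1*996 = 2483 - 996 = 1487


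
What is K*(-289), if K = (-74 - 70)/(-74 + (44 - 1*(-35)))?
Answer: 41616/5 ≈ 8323.2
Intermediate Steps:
K = -144/5 (K = -144/(-74 + (44 + 35)) = -144/(-74 + 79) = -144/5 ≈ -28.800)
K*(-289) = -144/5*(-289) = 41616/5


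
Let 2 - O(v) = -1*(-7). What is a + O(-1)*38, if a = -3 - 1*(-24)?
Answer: -169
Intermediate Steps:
O(v) = -5 (O(v) = 2 - (-1)*(-7) = 2 - 1*7 = 2 - 7 = -5)
a = 21 (a = -3 + 24 = 21)
a + O(-1)*38 = 21 - 5*38 = 21 - 190 = -169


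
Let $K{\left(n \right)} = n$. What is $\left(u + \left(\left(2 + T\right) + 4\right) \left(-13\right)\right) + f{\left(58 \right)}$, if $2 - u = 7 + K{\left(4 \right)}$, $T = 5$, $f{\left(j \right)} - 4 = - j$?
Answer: $-206$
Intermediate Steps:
$f{\left(j \right)} = 4 - j$
$u = -9$ ($u = 2 - \left(7 + 4\right) = 2 - 11 = -9$)
$\left(u + \left(\left(2 + T\right) + 4\right) \left(-13\right)\right) + f{\left(58 \right)} = \left(-9 + \left(\left(2 + 5\right) + 4\right) \left(-13\right)\right) + \left(4 - 58\right) = \left(-9 + \left(7 + 4\right) \left(-13\right)\right) + \left(4 - 58\right) = \left(-9 + 11 \left(-13\right)\right) - 54 = \left(-9 - 143\right) - 54 = -152 - 54 = -206$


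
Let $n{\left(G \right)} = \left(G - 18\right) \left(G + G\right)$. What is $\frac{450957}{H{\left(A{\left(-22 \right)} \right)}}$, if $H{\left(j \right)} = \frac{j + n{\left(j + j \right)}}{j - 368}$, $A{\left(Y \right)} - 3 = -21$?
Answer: $- \frac{29011567}{645} \approx -44979.0$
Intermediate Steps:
$n{\left(G \right)} = 2 G \left(-18 + G\right)$ ($n{\left(G \right)} = \left(-18 + G\right) 2 G = 2 G \left(-18 + G\right)$)
$A{\left(Y \right)} = -18$ ($A{\left(Y \right)} = 3 - 21 = -18$)
$H{\left(j \right)} = \frac{j + 4 j \left(-18 + 2 j\right)}{-368 + j}$ ($H{\left(j \right)} = \frac{j + 2 \left(j + j\right) \left(-18 + \left(j + j\right)\right)}{j - 368} = \frac{j + 2 \cdot 2 j \left(-18 + 2 j\right)}{-368 + j} = \frac{j + 4 j \left(-18 + 2 j\right)}{-368 + j}$)
$\frac{450957}{H{\left(A{\left(-22 \right)} \right)}} = \frac{450957}{\left(-18\right) \frac{1}{-368 - 18} \left(-71 + 8 \left(-18\right)\right)} = \frac{450957}{\left(-18\right) \frac{1}{-386} \left(-71 - 144\right)} = \frac{450957}{\left(-18\right) \left(- \frac{1}{386}\right) \left(-215\right)} = \frac{450957}{- \frac{1935}{193}} = 450957 \left(- \frac{193}{1935}\right) = - \frac{29011567}{645}$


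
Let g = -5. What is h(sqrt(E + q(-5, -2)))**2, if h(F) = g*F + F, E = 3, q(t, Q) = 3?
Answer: 96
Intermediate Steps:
h(F) = -4*F (h(F) = -5*F + F = -4*F)
h(sqrt(E + q(-5, -2)))**2 = (-4*sqrt(3 + 3))**2 = (-4*sqrt(6))**2 = 96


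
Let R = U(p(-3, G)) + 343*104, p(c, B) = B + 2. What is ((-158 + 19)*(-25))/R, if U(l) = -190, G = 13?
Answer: 3475/35482 ≈ 0.097937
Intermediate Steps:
p(c, B) = 2 + B
R = 35482 (R = -190 + 343*104 = -190 + 35672 = 35482)
((-158 + 19)*(-25))/R = ((-158 + 19)*(-25))/35482 = -139*(-25)*(1/35482) = 3475*(1/35482) = 3475/35482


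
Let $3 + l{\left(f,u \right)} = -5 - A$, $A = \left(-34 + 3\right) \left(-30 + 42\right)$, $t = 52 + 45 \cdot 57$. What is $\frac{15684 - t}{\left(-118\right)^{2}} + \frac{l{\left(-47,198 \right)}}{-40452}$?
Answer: $\frac{130879487}{140813412} \approx 0.92945$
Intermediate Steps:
$t = 2617$ ($t = 52 + 2565 = 2617$)
$A = -372$ ($A = \left(-31\right) 12 = -372$)
$l{\left(f,u \right)} = 364$ ($l{\left(f,u \right)} = -3 - -367 = -3 + \left(-5 + 372\right) = -3 + 367 = 364$)
$\frac{15684 - t}{\left(-118\right)^{2}} + \frac{l{\left(-47,198 \right)}}{-40452} = \frac{15684 - 2617}{\left(-118\right)^{2}} + \frac{364}{-40452} = \frac{15684 - 2617}{13924} + 364 \left(- \frac{1}{40452}\right) = 13067 \cdot \frac{1}{13924} - \frac{91}{10113} = \frac{13067}{13924} - \frac{91}{10113} = \frac{130879487}{140813412}$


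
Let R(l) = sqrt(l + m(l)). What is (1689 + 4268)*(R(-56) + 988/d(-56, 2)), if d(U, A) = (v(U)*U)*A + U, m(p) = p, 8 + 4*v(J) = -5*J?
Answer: -210197/274 + 23828*I*sqrt(7) ≈ -767.14 + 63043.0*I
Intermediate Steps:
v(J) = -2 - 5*J/4 (v(J) = -2 + (-5*J)/4 = -2 - 5*J/4)
R(l) = sqrt(2)*sqrt(l) (R(l) = sqrt(l + l) = sqrt(2*l) = sqrt(2)*sqrt(l))
d(U, A) = U + A*U*(-2 - 5*U/4) (d(U, A) = ((-2 - 5*U/4)*U)*A + U = (U*(-2 - 5*U/4))*A + U = A*U*(-2 - 5*U/4) + U = U + A*U*(-2 - 5*U/4))
(1689 + 4268)*(R(-56) + 988/d(-56, 2)) = (1689 + 4268)*(sqrt(2)*sqrt(-56) + 988/((-1/4*(-56)*(-4 + 2*(8 + 5*(-56)))))) = 5957*(sqrt(2)*(2*I*sqrt(14)) + 988/((-1/4*(-56)*(-4 + 2*(8 - 280))))) = 5957*(4*I*sqrt(7) + 988/((-1/4*(-56)*(-4 + 2*(-272))))) = 5957*(4*I*sqrt(7) + 988/((-1/4*(-56)*(-4 - 544)))) = 5957*(4*I*sqrt(7) + 988/((-1/4*(-56)*(-548)))) = 5957*(4*I*sqrt(7) + 988/(-7672)) = 5957*(4*I*sqrt(7) + 988*(-1/7672)) = 5957*(4*I*sqrt(7) - 247/1918) = 5957*(-247/1918 + 4*I*sqrt(7)) = -210197/274 + 23828*I*sqrt(7)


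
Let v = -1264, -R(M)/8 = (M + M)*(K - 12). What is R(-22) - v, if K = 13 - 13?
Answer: -2960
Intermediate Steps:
K = 0
R(M) = 192*M (R(M) = -8*(M + M)*(0 - 12) = -8*2*M*(-12) = -(-192)*M = 192*M)
R(-22) - v = 192*(-22) - 1*(-1264) = -4224 + 1264 = -2960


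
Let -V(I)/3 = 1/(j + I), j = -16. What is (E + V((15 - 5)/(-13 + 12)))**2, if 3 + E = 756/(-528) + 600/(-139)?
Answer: 471132604881/6321522064 ≈ 74.528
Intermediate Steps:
V(I) = -3/(-16 + I)
E = -53505/6116 (E = -3 + (756/(-528) + 600/(-139)) = -3 + (756*(-1/528) + 600*(-1/139)) = -3 + (-63/44 - 600/139) = -3 - 35157/6116 = -53505/6116 ≈ -8.7484)
(E + V((15 - 5)/(-13 + 12)))**2 = (-53505/6116 - 3/(-16 + (15 - 5)/(-13 + 12)))**2 = (-53505/6116 - 3/(-16 + 10/(-1)))**2 = (-53505/6116 - 3/(-16 + 10*(-1)))**2 = (-53505/6116 - 3/(-16 - 10))**2 = (-53505/6116 - 3/(-26))**2 = (-53505/6116 - 3*(-1/26))**2 = (-53505/6116 + 3/26)**2 = (-686391/79508)**2 = 471132604881/6321522064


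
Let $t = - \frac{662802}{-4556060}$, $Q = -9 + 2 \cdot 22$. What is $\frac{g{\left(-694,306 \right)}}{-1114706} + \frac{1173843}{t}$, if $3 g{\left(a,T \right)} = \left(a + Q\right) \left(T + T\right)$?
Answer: $\frac{496796523956200596}{61569113851} \approx 8.0689 \cdot 10^{6}$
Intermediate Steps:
$Q = 35$ ($Q = -9 + 44 = 35$)
$g{\left(a,T \right)} = \frac{2 T \left(35 + a\right)}{3}$ ($g{\left(a,T \right)} = \frac{\left(a + 35\right) \left(T + T\right)}{3} = \frac{\left(35 + a\right) 2 T}{3} = \frac{2 T \left(35 + a\right)}{3}$)
$t = \frac{331401}{2278030}$ ($t = \left(-662802\right) \left(- \frac{1}{4556060}\right) = \frac{331401}{2278030} \approx 0.14548$)
$\frac{g{\left(-694,306 \right)}}{-1114706} + \frac{1173843}{t} = \frac{\frac{2}{3} \cdot 306 \left(35 - 694\right)}{-1114706} + \frac{1173843}{\frac{331401}{2278030}} = \frac{2}{3} \cdot 306 \left(-659\right) \left(- \frac{1}{1114706}\right) + 1173843 \cdot \frac{2278030}{331401} = \left(-134436\right) \left(- \frac{1}{1114706}\right) + \frac{891349856430}{110467} = \frac{67218}{557353} + \frac{891349856430}{110467} = \frac{496796523956200596}{61569113851}$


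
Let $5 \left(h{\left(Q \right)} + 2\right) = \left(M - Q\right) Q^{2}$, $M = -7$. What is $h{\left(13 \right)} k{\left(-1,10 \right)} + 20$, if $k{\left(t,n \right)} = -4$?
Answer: $2732$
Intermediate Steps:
$h{\left(Q \right)} = -2 + \frac{Q^{2} \left(-7 - Q\right)}{5}$ ($h{\left(Q \right)} = -2 + \frac{\left(-7 - Q\right) Q^{2}}{5} = -2 + \frac{Q^{2} \left(-7 - Q\right)}{5}$)
$h{\left(13 \right)} k{\left(-1,10 \right)} + 20 = \left(-2 - \frac{7 \cdot 13^{2}}{5} - \frac{13^{3}}{5}\right) \left(-4\right) + 20 = \left(-2 - \frac{1183}{5} - \frac{2197}{5}\right) \left(-4\right) + 20 = \left(-678\right) \left(-4\right) + 20 = 2712 + 20 = 2732$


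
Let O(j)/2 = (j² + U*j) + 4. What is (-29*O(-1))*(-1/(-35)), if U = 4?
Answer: -58/35 ≈ -1.6571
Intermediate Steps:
O(j) = 8 + 2*j² + 8*j (O(j) = 2*((j² + 4*j) + 4) = 2*(4 + j² + 4*j) = 8 + 2*j² + 8*j)
(-29*O(-1))*(-1/(-35)) = (-29*(8 + 2*(-1)² + 8*(-1)))*(-1/(-35)) = (-29*(8 + 2*1 - 8))*(-1*(-1/35)) = -29*(8 + 2 - 8)*(1/35) = -29*2*(1/35) = -58*1/35 = -58/35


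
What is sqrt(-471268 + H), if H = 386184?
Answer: 2*I*sqrt(21271) ≈ 291.69*I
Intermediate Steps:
sqrt(-471268 + H) = sqrt(-471268 + 386184) = sqrt(-85084) = 2*I*sqrt(21271)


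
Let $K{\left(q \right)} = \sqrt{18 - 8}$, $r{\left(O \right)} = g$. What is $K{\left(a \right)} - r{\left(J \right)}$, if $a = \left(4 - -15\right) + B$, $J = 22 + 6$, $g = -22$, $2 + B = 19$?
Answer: $22 + \sqrt{10} \approx 25.162$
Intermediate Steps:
$B = 17$ ($B = -2 + 19 = 17$)
$J = 28$
$r{\left(O \right)} = -22$
$a = 36$ ($a = \left(4 - -15\right) + 17 = \left(4 + 15\right) + 17 = 19 + 17 = 36$)
$K{\left(q \right)} = \sqrt{10}$
$K{\left(a \right)} - r{\left(J \right)} = \sqrt{10} - -22 = \sqrt{10} + 22 = 22 + \sqrt{10}$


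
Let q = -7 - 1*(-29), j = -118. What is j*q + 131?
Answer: -2465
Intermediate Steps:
q = 22 (q = -7 + 29 = 22)
j*q + 131 = -118*22 + 131 = -2596 + 131 = -2465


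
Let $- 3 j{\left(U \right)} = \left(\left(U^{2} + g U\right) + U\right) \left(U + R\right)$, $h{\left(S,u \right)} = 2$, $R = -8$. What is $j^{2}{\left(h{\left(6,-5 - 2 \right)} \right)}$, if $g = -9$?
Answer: $576$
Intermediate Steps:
$j{\left(U \right)} = - \frac{\left(-8 + U\right) \left(U^{2} - 8 U\right)}{3}$ ($j{\left(U \right)} = - \frac{\left(\left(U^{2} - 9 U\right) + U\right) \left(U - 8\right)}{3} = - \frac{\left(U^{2} - 8 U\right) \left(-8 + U\right)}{3} = - \frac{\left(-8 + U\right) \left(U^{2} - 8 U\right)}{3}$)
$j^{2}{\left(h{\left(6,-5 - 2 \right)} \right)} = \left(\frac{1}{3} \cdot 2 \left(-64 - 2^{2} + 16 \cdot 2\right)\right)^{2} = \left(\frac{1}{3} \cdot 2 \left(-64 - 4 + 32\right)\right)^{2} = \left(\frac{1}{3} \cdot 2 \left(-36\right)\right)^{2} = \left(-24\right)^{2} = 576$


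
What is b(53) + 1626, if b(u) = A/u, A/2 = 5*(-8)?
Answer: 86098/53 ≈ 1624.5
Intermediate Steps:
A = -80 (A = 2*(5*(-8)) = 2*(-40) = -80)
b(u) = -80/u
b(53) + 1626 = -80/53 + 1626 = 86098/53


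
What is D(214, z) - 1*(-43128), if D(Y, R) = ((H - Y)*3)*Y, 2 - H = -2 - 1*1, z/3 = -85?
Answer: -91050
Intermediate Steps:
z = -255 (z = 3*(-85) = -255)
H = 5 (H = 2 - (-2 - 1*1) = 2 - (-2 - 1) = 2 - 1*(-3) = 2 + 3 = 5)
D(Y, R) = Y*(15 - 3*Y) (D(Y, R) = ((5 - Y)*3)*Y = (15 - 3*Y)*Y = Y*(15 - 3*Y))
D(214, z) - 1*(-43128) = 3*214*(5 - 1*214) - 1*(-43128) = 3*214*(5 - 214) + 43128 = 3*214*(-209) + 43128 = -134178 + 43128 = -91050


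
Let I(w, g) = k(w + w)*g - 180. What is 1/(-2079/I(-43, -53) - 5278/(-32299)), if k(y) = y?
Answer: -12855002/4003867 ≈ -3.2106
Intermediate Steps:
I(w, g) = -180 + 2*g*w (I(w, g) = (w + w)*g - 180 = (2*w)*g - 180 = 2*g*w - 180 = -180 + 2*g*w)
1/(-2079/I(-43, -53) - 5278/(-32299)) = 1/(-2079/(-180 + 2*(-53)*(-43)) - 5278/(-32299)) = 1/(-2079/(-180 + 4558) - 5278*(-1/32299)) = 1/(-2079/4378 + 5278/32299) = 1/(-2079*1/4378 + 5278/32299) = 1/(-189/398 + 5278/32299) = 1/(-4003867/12855002) = -12855002/4003867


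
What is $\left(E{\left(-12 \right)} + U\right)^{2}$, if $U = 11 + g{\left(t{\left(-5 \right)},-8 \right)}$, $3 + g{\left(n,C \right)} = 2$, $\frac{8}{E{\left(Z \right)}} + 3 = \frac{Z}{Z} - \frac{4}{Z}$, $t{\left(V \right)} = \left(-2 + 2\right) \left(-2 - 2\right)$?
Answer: $\frac{676}{25} \approx 27.04$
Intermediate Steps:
$t{\left(V \right)} = 0$ ($t{\left(V \right)} = 0 \left(-4\right) = 0$)
$E{\left(Z \right)} = \frac{8}{-2 - \frac{4}{Z}}$ ($E{\left(Z \right)} = \frac{8}{-3 - \left(\frac{4}{Z} - \frac{Z}{Z}\right)} = \frac{8}{-3 + \left(1 - \frac{4}{Z}\right)} = \frac{8}{-2 - \frac{4}{Z}}$)
$g{\left(n,C \right)} = -1$ ($g{\left(n,C \right)} = -3 + 2 = -1$)
$U = 10$ ($U = 11 - 1 = 10$)
$\left(E{\left(-12 \right)} + U\right)^{2} = \left(\left(-4\right) \left(-12\right) \frac{1}{2 - 12} + 10\right)^{2} = \left(\left(-4\right) \left(-12\right) \frac{1}{-10} + 10\right)^{2} = \left(\left(-4\right) \left(-12\right) \left(- \frac{1}{10}\right) + 10\right)^{2} = \left(- \frac{24}{5} + 10\right)^{2} = \left(\frac{26}{5}\right)^{2} = \frac{676}{25}$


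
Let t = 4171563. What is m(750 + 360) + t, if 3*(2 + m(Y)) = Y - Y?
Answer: 4171561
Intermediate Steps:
m(Y) = -2 (m(Y) = -2 + (Y - Y)/3 = -2 + (⅓)*0 = -2 + 0 = -2)
m(750 + 360) + t = -2 + 4171563 = 4171561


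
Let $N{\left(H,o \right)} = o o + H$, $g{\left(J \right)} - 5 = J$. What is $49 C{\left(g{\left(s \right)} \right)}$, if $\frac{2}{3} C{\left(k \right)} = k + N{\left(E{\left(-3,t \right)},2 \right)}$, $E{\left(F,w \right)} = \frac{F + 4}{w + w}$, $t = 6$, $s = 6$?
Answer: $\frac{8869}{8} \approx 1108.6$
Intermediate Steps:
$g{\left(J \right)} = 5 + J$
$E{\left(F,w \right)} = \frac{4 + F}{2 w}$
$N{\left(H,o \right)} = H + o^{2}$ ($N{\left(H,o \right)} = o^{2} + H = H + o^{2}$)
$C{\left(k \right)} = \frac{49}{8} + \frac{3 k}{2}$ ($C{\left(k \right)} = \frac{3 \left(k + \left(\frac{4 - 3}{2 \cdot 6} + 2^{2}\right)\right)}{2} = \frac{3 \left(k + \left(\frac{1}{2} \cdot \frac{1}{6} \cdot 1 + 4\right)\right)}{2} = \frac{3 \left(k + \left(\frac{1}{12} + 4\right)\right)}{2} = \frac{3 \left(k + \frac{49}{12}\right)}{2} = \frac{3 \left(\frac{49}{12} + k\right)}{2} = \frac{49}{8} + \frac{3 k}{2}$)
$49 C{\left(g{\left(s \right)} \right)} = 49 \left(\frac{49}{8} + \frac{3 \left(5 + 6\right)}{2}\right) = 49 \left(\frac{49}{8} + \frac{3}{2} \cdot 11\right) = 49 \left(\frac{49}{8} + \frac{33}{2}\right) = 49 \cdot \frac{181}{8} = \frac{8869}{8}$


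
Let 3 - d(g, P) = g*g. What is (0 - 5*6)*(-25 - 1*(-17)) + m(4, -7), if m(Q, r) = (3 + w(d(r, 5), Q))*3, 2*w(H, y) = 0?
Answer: 249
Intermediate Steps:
d(g, P) = 3 - g² (d(g, P) = 3 - g*g = 3 - g²)
w(H, y) = 0 (w(H, y) = (½)*0 = 0)
m(Q, r) = 9 (m(Q, r) = (3 + 0)*3 = 3*3 = 9)
(0 - 5*6)*(-25 - 1*(-17)) + m(4, -7) = (0 - 5*6)*(-25 - 1*(-17)) + 9 = (0 - 30)*(-25 + 17) + 9 = -30*(-8) + 9 = 240 + 9 = 249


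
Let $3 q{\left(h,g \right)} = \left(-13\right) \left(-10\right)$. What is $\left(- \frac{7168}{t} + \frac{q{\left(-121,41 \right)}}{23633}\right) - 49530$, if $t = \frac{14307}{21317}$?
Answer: $- \frac{20358079234508}{338117331} \approx -60210.0$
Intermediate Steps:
$t = \frac{14307}{21317}$ ($t = 14307 \cdot \frac{1}{21317} = \frac{14307}{21317} \approx 0.67115$)
$q{\left(h,g \right)} = \frac{130}{3}$ ($q{\left(h,g \right)} = \frac{\left(-13\right) \left(-10\right)}{3} = \frac{1}{3} \cdot 130 = \frac{130}{3}$)
$\left(- \frac{7168}{t} + \frac{q{\left(-121,41 \right)}}{23633}\right) - 49530 = \left(- \frac{7168}{\frac{14307}{21317}} + \frac{130}{3 \cdot 23633}\right) - 49530 = \left(\left(-7168\right) \frac{21317}{14307} + \frac{130}{3} \cdot \frac{1}{23633}\right) - 49530 = \left(- \frac{152800256}{14307} + \frac{130}{70899}\right) - 49530 = - \frac{3611127830078}{338117331} - 49530 = - \frac{20358079234508}{338117331}$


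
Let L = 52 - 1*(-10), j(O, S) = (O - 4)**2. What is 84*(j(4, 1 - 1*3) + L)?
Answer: 5208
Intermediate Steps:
j(O, S) = (-4 + O)**2
L = 62 (L = 52 + 10 = 62)
84*(j(4, 1 - 1*3) + L) = 84*((-4 + 4)**2 + 62) = 84*(0**2 + 62) = 84*(0 + 62) = 84*62 = 5208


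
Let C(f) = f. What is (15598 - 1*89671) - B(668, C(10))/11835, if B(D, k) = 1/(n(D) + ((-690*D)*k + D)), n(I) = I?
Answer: -4039502199702119/54534070440 ≈ -74073.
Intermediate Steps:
B(D, k) = 1/(2*D - 690*D*k) (B(D, k) = 1/(D + ((-690*D)*k + D)) = 1/(D + (-690*D*k + D)) = 1/(D + (D - 690*D*k)) = 1/(2*D - 690*D*k))
(15598 - 1*89671) - B(668, C(10))/11835 = (15598 - 1*89671) - (½)/(668*(1 - 345*10))/11835 = (15598 - 89671) - (½)*(1/668)/(1 - 3450)/11835 = -74073 - (½)*(1/668)/(-3449)/11835 = -74073 - (½)*(1/668)*(-1/3449)/11835 = -74073 - (-1)/(4607864*11835) = -74073 - 1*(-1/54534070440) = -74073 + 1/54534070440 = -4039502199702119/54534070440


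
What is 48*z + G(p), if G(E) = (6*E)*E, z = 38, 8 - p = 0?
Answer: 2208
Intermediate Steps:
p = 8 (p = 8 - 1*0 = 8 + 0 = 8)
G(E) = 6*E²
48*z + G(p) = 48*38 + 6*8² = 1824 + 6*64 = 1824 + 384 = 2208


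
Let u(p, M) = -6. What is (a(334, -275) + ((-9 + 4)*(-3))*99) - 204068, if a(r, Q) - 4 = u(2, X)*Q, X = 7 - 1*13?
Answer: -200929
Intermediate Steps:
X = -6 (X = 7 - 13 = -6)
a(r, Q) = 4 - 6*Q
(a(334, -275) + ((-9 + 4)*(-3))*99) - 204068 = ((4 - 6*(-275)) + ((-9 + 4)*(-3))*99) - 204068 = ((4 + 1650) - 5*(-3)*99) - 204068 = (1654 + 15*99) - 204068 = (1654 + 1485) - 204068 = 3139 - 204068 = -200929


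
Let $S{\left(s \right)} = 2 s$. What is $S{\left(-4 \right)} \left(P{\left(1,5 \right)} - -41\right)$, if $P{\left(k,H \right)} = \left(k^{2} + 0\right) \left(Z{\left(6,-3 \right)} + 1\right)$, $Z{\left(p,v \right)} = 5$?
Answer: $-376$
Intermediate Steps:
$P{\left(k,H \right)} = 6 k^{2}$ ($P{\left(k,H \right)} = \left(k^{2} + 0\right) \left(5 + 1\right) = k^{2} \cdot 6 = 6 k^{2}$)
$S{\left(-4 \right)} \left(P{\left(1,5 \right)} - -41\right) = 2 \left(-4\right) \left(6 \cdot 1^{2} - -41\right) = - 8 \left(6 \cdot 1 + 41\right) = - 8 \left(6 + 41\right) = \left(-8\right) 47 = -376$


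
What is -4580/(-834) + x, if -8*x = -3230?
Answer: 682615/1668 ≈ 409.24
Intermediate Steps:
x = 1615/4 (x = -⅛*(-3230) = 1615/4 ≈ 403.75)
-4580/(-834) + x = -4580/(-834) + 1615/4 = -4580*(-1/834) + 1615/4 = 2290/417 + 1615/4 = 682615/1668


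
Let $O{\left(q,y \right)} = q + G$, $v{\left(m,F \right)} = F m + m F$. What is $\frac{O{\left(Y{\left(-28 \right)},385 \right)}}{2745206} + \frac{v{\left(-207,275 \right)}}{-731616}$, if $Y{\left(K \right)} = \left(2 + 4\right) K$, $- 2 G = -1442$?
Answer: $\frac{26078857229}{167369719408} \approx 0.15582$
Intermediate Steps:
$G = 721$ ($G = \left(- \frac{1}{2}\right) \left(-1442\right) = 721$)
$Y{\left(K \right)} = 6 K$
$v{\left(m,F \right)} = 2 F m$ ($v{\left(m,F \right)} = F m + F m = 2 F m$)
$O{\left(q,y \right)} = 721 + q$ ($O{\left(q,y \right)} = q + 721 = 721 + q$)
$\frac{O{\left(Y{\left(-28 \right)},385 \right)}}{2745206} + \frac{v{\left(-207,275 \right)}}{-731616} = \frac{721 + 6 \left(-28\right)}{2745206} + \frac{2 \cdot 275 \left(-207\right)}{-731616} = \left(721 - 168\right) \frac{1}{2745206} - - \frac{18975}{121936} = 553 \cdot \frac{1}{2745206} + \frac{18975}{121936} = \frac{553}{2745206} + \frac{18975}{121936} = \frac{26078857229}{167369719408}$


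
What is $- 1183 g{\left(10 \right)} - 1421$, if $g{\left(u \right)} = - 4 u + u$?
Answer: $34069$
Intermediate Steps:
$g{\left(u \right)} = - 3 u$
$- 1183 g{\left(10 \right)} - 1421 = - 1183 \left(\left(-3\right) 10\right) - 1421 = \left(-1183\right) \left(-30\right) - 1421 = 35490 - 1421 = 34069$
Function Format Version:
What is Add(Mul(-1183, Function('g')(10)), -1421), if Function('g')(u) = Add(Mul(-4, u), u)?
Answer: 34069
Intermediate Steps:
Function('g')(u) = Mul(-3, u)
Add(Mul(-1183, Function('g')(10)), -1421) = Add(Mul(-1183, Mul(-3, 10)), -1421) = Add(Mul(-1183, -30), -1421) = Add(35490, -1421) = 34069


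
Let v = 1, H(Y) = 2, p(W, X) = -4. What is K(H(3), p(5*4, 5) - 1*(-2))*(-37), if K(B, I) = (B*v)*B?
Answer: -148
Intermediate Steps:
K(B, I) = B² (K(B, I) = (B*1)*B = B*B = B²)
K(H(3), p(5*4, 5) - 1*(-2))*(-37) = 2²*(-37) = 4*(-37) = -148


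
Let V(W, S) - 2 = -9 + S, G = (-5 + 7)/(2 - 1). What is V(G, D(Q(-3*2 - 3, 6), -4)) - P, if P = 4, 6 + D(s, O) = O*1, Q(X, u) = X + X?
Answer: -21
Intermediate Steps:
Q(X, u) = 2*X
D(s, O) = -6 + O (D(s, O) = -6 + O*1 = -6 + O)
G = 2 (G = 2/1 = 2*1 = 2)
V(W, S) = -7 + S (V(W, S) = 2 + (-9 + S) = -7 + S)
V(G, D(Q(-3*2 - 3, 6), -4)) - P = (-7 + (-6 - 4)) - 1*4 = (-7 - 10) - 4 = -17 - 4 = -21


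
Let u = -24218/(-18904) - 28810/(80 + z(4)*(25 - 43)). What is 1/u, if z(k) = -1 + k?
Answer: -122876/135998643 ≈ -0.00090351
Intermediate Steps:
u = -135998643/122876 (u = -24218/(-18904) - 28810/(80 + (-1 + 4)*(25 - 43)) = -24218*(-1/18904) - 28810/(80 + 3*(-18)) = 12109/9452 - 28810/(80 - 54) = 12109/9452 - 28810/26 = 12109/9452 - 28810*1/26 = 12109/9452 - 14405/13 = -135998643/122876 ≈ -1106.8)
1/u = 1/(-135998643/122876) = -122876/135998643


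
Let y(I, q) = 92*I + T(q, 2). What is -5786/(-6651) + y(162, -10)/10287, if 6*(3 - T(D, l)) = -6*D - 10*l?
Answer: 52874233/22806279 ≈ 2.3184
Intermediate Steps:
T(D, l) = 3 + D + 5*l/3 (T(D, l) = 3 - (-6*D - 10*l)/6 = 3 - (-10*l - 6*D)/6 = 3 + (D + 5*l/3) = 3 + D + 5*l/3)
y(I, q) = 19/3 + q + 92*I (y(I, q) = 92*I + (3 + q + (5/3)*2) = 92*I + (3 + q + 10/3) = 92*I + (19/3 + q) = 19/3 + q + 92*I)
-5786/(-6651) + y(162, -10)/10287 = -5786/(-6651) + (19/3 - 10 + 92*162)/10287 = -5786*(-1/6651) + (19/3 - 10 + 14904)*(1/10287) = 5786/6651 + (44701/3)*(1/10287) = 5786/6651 + 44701/30861 = 52874233/22806279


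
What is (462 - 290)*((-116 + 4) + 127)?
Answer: 2580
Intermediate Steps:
(462 - 290)*((-116 + 4) + 127) = 172*(-112 + 127) = 172*15 = 2580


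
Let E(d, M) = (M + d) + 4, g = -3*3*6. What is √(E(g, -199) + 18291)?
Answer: √18042 ≈ 134.32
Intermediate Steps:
g = -54 (g = -9*6 = -54)
E(d, M) = 4 + M + d
√(E(g, -199) + 18291) = √((4 - 199 - 54) + 18291) = √(-249 + 18291) = √18042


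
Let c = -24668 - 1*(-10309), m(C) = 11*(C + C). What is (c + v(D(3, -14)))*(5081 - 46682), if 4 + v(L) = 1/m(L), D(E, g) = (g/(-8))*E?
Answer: 6572662831/11 ≈ 5.9751e+8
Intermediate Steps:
m(C) = 22*C (m(C) = 11*(2*C) = 22*C)
c = -14359 (c = -24668 + 10309 = -14359)
D(E, g) = -E*g/8 (D(E, g) = (g*(-⅛))*E = (-g/8)*E = -E*g/8)
v(L) = -4 + 1/(22*L)
(c + v(D(3, -14)))*(5081 - 46682) = (-14359 + (-4 + 1/(22*((-⅛*3*(-14))))))*(5081 - 46682) = (-14359 + (-4 + 1/(22*(21/4))))*(-41601) = (-14359 + (-4 + (1/22)*(4/21)))*(-41601) = (-14359 + (-4 + 2/231))*(-41601) = (-14359 - 922/231)*(-41601) = -3317851/231*(-41601) = 6572662831/11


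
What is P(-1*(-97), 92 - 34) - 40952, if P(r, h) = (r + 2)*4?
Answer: -40556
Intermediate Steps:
P(r, h) = 8 + 4*r (P(r, h) = (2 + r)*4 = 8 + 4*r)
P(-1*(-97), 92 - 34) - 40952 = (8 + 4*(-1*(-97))) - 40952 = (8 + 4*97) - 40952 = (8 + 388) - 40952 = 396 - 40952 = -40556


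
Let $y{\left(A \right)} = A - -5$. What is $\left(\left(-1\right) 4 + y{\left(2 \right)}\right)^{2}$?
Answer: $9$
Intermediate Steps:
$y{\left(A \right)} = 5 + A$ ($y{\left(A \right)} = A + 5 = 5 + A$)
$\left(\left(-1\right) 4 + y{\left(2 \right)}\right)^{2} = \left(\left(-1\right) 4 + \left(5 + 2\right)\right)^{2} = \left(-4 + 7\right)^{2} = 3^{2} = 9$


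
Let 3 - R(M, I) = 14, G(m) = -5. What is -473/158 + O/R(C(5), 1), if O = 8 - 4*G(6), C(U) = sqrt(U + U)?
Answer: -9627/1738 ≈ -5.5391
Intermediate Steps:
C(U) = sqrt(2)*sqrt(U) (C(U) = sqrt(2*U) = sqrt(2)*sqrt(U))
R(M, I) = -11 (R(M, I) = 3 - 1*14 = 3 - 14 = -11)
O = 28 (O = 8 - 4*(-5) = 8 + 20 = 28)
-473/158 + O/R(C(5), 1) = -473/158 + 28/(-11) = -473*1/158 + 28*(-1/11) = -473/158 - 28/11 = -9627/1738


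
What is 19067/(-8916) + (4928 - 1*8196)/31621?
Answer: -632055095/281932836 ≈ -2.2419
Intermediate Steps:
19067/(-8916) + (4928 - 1*8196)/31621 = 19067*(-1/8916) + (4928 - 8196)*(1/31621) = -19067/8916 - 3268*1/31621 = -19067/8916 - 3268/31621 = -632055095/281932836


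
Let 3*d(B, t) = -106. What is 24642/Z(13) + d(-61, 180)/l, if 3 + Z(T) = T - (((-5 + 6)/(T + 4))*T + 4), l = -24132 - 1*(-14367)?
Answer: 12272095064/2607255 ≈ 4706.9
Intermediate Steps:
d(B, t) = -106/3 (d(B, t) = (⅓)*(-106) = -106/3)
l = -9765 (l = -24132 + 14367 = -9765)
Z(T) = -7 + T - T/(4 + T) (Z(T) = -3 + (T - (((-5 + 6)/(T + 4))*T + 4)) = -3 + (T - ((1/(4 + T))*T + 4)) = -3 + (T - (T/(4 + T) + 4)) = -3 + (T - (4 + T/(4 + T))) = -3 + (T + (-4 - T/(4 + T))) = -3 + (-4 + T - T/(4 + T)) = -7 + T - T/(4 + T))
24642/Z(13) + d(-61, 180)/l = 24642/(((-28 + 13² - 4*13)/(4 + 13))) - 106/3/(-9765) = 24642/(((-28 + 169 - 52)/17)) - 106/3*(-1/9765) = 24642/(((1/17)*89)) + 106/29295 = 24642/(89/17) + 106/29295 = 24642*(17/89) + 106/29295 = 418914/89 + 106/29295 = 12272095064/2607255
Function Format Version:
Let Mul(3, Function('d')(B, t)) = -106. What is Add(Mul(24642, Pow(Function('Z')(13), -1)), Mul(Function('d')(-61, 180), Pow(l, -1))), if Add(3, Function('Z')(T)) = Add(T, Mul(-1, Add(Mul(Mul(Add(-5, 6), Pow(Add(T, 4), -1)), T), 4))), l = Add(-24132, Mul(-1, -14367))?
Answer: Rational(12272095064, 2607255) ≈ 4706.9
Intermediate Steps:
Function('d')(B, t) = Rational(-106, 3) (Function('d')(B, t) = Mul(Rational(1, 3), -106) = Rational(-106, 3))
l = -9765 (l = Add(-24132, 14367) = -9765)
Function('Z')(T) = Add(-7, T, Mul(-1, T, Pow(Add(4, T), -1))) (Function('Z')(T) = Add(-3, Add(T, Mul(-1, Add(Mul(Mul(Add(-5, 6), Pow(Add(T, 4), -1)), T), 4)))) = Add(-3, Add(T, Mul(-1, Add(Mul(Mul(1, Pow(Add(4, T), -1)), T), 4)))) = Add(-3, Add(T, Mul(-1, Add(Mul(Pow(Add(4, T), -1), T), 4)))) = Add(-3, Add(T, Mul(-1, Add(Mul(T, Pow(Add(4, T), -1)), 4)))) = Add(-3, Add(T, Mul(-1, Add(4, Mul(T, Pow(Add(4, T), -1)))))) = Add(-3, Add(T, Add(-4, Mul(-1, T, Pow(Add(4, T), -1))))) = Add(-3, Add(-4, T, Mul(-1, T, Pow(Add(4, T), -1)))) = Add(-7, T, Mul(-1, T, Pow(Add(4, T), -1))))
Add(Mul(24642, Pow(Function('Z')(13), -1)), Mul(Function('d')(-61, 180), Pow(l, -1))) = Add(Mul(24642, Pow(Mul(Pow(Add(4, 13), -1), Add(-28, Pow(13, 2), Mul(-4, 13))), -1)), Mul(Rational(-106, 3), Pow(-9765, -1))) = Add(Mul(24642, Pow(Mul(Pow(17, -1), Add(-28, 169, -52)), -1)), Mul(Rational(-106, 3), Rational(-1, 9765))) = Add(Mul(24642, Pow(Mul(Rational(1, 17), 89), -1)), Rational(106, 29295)) = Add(Mul(24642, Pow(Rational(89, 17), -1)), Rational(106, 29295)) = Add(Mul(24642, Rational(17, 89)), Rational(106, 29295)) = Add(Rational(418914, 89), Rational(106, 29295)) = Rational(12272095064, 2607255)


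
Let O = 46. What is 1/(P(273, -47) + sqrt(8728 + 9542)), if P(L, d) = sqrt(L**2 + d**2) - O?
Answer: 1/(-46 + sqrt(76738) + 3*sqrt(2030)) ≈ 0.0027309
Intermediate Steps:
P(L, d) = -46 + sqrt(L**2 + d**2) (P(L, d) = sqrt(L**2 + d**2) - 1*46 = sqrt(L**2 + d**2) - 46 = -46 + sqrt(L**2 + d**2))
1/(P(273, -47) + sqrt(8728 + 9542)) = 1/((-46 + sqrt(273**2 + (-47)**2)) + sqrt(8728 + 9542)) = 1/((-46 + sqrt(74529 + 2209)) + sqrt(18270)) = 1/((-46 + sqrt(76738)) + 3*sqrt(2030)) = 1/(-46 + sqrt(76738) + 3*sqrt(2030))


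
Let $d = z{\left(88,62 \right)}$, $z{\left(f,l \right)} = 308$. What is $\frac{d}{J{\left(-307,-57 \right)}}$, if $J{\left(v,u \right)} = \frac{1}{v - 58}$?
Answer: $-112420$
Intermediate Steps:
$J{\left(v,u \right)} = \frac{1}{-58 + v}$
$d = 308$
$\frac{d}{J{\left(-307,-57 \right)}} = \frac{308}{\frac{1}{-58 - 307}} = \frac{308}{\frac{1}{-365}} = \frac{308}{- \frac{1}{365}} = 308 \left(-365\right) = -112420$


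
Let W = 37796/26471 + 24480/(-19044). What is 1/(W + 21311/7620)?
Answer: 106704071580/313614107929 ≈ 0.34024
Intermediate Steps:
W = 1993804/14003159 (W = 37796*(1/26471) + 24480*(-1/19044) = 37796/26471 - 680/529 = 1993804/14003159 ≈ 0.14238)
1/(W + 21311/7620) = 1/(1993804/14003159 + 21311/7620) = 1/(313614107929/106704071580) = 106704071580/313614107929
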